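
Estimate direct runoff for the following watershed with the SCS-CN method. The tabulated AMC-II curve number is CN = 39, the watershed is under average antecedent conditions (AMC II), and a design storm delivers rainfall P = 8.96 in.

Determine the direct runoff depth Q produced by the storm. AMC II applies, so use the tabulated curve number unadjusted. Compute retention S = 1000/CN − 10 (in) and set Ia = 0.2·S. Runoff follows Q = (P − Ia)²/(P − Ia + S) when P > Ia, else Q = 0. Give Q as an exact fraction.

Average conditions: CN = 39 (no AMC adjustment).
Max retention: S = 1000/39 − 10 = 610/39 in (≈ 15.641 in)
Initial abstraction Ia = S/5 = (610/39)/5 = 122/39 ≈ 3.128 in
Excess rainfall: 8.960 − 3.128 = 5.832 in; P > Ia so Q > 0
Q = (5686/975)²/((5686/975) + 610/39) = (32330596/950625)/(20936/975) = 8082649/5103150 in ≈ 1.584 in

Q = 8082649/5103150 in ≈ 1.584 in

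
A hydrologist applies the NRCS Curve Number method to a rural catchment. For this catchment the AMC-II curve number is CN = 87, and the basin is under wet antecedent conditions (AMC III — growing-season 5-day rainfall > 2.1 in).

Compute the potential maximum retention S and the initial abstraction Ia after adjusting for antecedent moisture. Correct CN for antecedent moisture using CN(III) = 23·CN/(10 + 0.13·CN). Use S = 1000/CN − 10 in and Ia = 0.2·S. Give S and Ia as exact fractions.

S = 1300/2001 in ≈ 0.650 in; Ia = 260/2001 in ≈ 0.130 in

Adjust CN=87 to AMC III: 23·87/(10 + 0.13·87) → 2001 ÷ (2131/100) = 200100/2131 ≈ 93.900
Max retention: S = 1000/(200100/2131) − 10 = 1300/2001 in (≈ 0.650 in)
Initial abstraction Ia = S/5 = (1300/2001)/5 = 260/2001 ≈ 0.130 in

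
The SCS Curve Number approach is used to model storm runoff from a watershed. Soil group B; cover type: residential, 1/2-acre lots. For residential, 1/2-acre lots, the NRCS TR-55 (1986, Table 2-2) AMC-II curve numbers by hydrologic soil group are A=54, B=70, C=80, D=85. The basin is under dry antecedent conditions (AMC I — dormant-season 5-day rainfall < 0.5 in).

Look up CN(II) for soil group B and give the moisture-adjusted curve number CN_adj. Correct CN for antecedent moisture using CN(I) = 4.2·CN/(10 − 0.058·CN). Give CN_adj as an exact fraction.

CN_adj = 4900/99 ≈ 49.495

NRCS table: residential, 1/2-acre lots, soil group B → CN(II) = 70
Adjust CN=70 to AMC I: 4.2·70/(10 − 0.058·70) → 294 ÷ (297/50) = 4900/99 ≈ 49.495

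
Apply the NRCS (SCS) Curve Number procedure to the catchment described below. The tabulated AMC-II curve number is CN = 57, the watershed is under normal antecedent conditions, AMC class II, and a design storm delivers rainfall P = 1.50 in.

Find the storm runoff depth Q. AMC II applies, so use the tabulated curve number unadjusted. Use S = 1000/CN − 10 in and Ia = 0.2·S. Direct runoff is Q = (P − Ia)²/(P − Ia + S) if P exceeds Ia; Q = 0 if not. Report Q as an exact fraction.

Q = 0 in ≈ 0.000 in

Average conditions: CN = 57 (no AMC adjustment).
Max retention: S = 1000/57 − 10 = 430/57 in (≈ 7.544 in)
Ia = 0.2·(430/57) = 86/57 in ≈ 1.509 in
P = 1.500 ≤ Ia = 1.509 in: entire storm abstracted, Q = 0.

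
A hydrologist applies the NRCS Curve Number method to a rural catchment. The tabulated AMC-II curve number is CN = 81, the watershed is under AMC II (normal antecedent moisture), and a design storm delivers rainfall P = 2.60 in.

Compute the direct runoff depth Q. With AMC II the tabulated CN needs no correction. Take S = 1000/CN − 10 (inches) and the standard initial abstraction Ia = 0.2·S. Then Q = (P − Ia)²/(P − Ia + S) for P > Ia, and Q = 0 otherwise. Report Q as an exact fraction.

Average conditions: CN = 81 (no AMC adjustment).
Max retention: S = 1000/81 − 10 = 190/81 in (≈ 2.346 in)
Initial abstraction Ia = S/5 = (190/81)/5 = 38/81 ≈ 0.469 in
Excess rainfall: 2.600 − 0.469 = 2.131 in; P > Ia so Q > 0
Q: (863/405)² ÷ (1813/405) = 744769/734265 in (≈ 1.014 in)

Q = 744769/734265 in ≈ 1.014 in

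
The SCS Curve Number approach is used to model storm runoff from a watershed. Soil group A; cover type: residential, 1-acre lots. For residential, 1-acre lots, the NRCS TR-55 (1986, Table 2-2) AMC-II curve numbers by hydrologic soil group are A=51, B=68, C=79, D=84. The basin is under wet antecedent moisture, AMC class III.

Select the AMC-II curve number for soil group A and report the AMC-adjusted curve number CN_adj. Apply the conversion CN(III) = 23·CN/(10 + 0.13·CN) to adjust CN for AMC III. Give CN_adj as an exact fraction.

CN_adj = 117300/1663 ≈ 70.535

NRCS table: residential, 1-acre lots, soil group A → CN(II) = 51
Adjust CN=51 to AMC III: 23·51/(10 + 0.13·51) → 1173 ÷ (1663/100) = 117300/1663 ≈ 70.535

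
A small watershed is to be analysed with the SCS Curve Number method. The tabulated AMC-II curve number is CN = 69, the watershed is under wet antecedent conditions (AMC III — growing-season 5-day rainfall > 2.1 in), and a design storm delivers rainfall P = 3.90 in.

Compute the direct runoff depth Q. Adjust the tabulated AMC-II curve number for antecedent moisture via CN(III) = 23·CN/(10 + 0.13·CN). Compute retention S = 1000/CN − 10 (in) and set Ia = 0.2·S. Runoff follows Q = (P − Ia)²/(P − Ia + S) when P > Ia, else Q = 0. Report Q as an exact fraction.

Q = 3101710249/1375817910 in ≈ 2.254 in

CN(III) from CN(II)=69: (23·69)/(10 + 0.13·69) = 158700/1897 ≈ 83.658
S = 1000/(158700/1897) − 10 = 3100/1587 in ≈ 1.953 in
Ia = 0.2·(3100/1587) = 620/1587 in ≈ 0.391 in
Excess rainfall: 3.900 − 0.391 = 3.509 in; P > Ia so Q > 0
Runoff Q = (P−Ia)²/(P−Ia+S) = (3.509)²/(3.509+1.953) = 3101710249/1375817910 ≈ 2.254 in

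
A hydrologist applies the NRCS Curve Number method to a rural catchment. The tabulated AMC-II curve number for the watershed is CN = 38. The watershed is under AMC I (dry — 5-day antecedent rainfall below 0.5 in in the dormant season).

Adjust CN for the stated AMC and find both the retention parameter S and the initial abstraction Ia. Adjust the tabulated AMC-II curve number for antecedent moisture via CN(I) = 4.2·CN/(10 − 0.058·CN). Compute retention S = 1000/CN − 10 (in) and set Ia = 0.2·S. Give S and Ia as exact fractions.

Adjust CN=38 to AMC I: 4.2·38/(10 − 0.058·38) → (798/5) ÷ (1949/250) = 39900/1949 ≈ 20.472
Retention S: 1000/CN − 10 with CN=20.472 → S = 15500/399 ≈ 38.847 in
Ia = 0.2·(15500/399) = 3100/399 in ≈ 7.769 in

S = 15500/399 in ≈ 38.847 in; Ia = 3100/399 in ≈ 7.769 in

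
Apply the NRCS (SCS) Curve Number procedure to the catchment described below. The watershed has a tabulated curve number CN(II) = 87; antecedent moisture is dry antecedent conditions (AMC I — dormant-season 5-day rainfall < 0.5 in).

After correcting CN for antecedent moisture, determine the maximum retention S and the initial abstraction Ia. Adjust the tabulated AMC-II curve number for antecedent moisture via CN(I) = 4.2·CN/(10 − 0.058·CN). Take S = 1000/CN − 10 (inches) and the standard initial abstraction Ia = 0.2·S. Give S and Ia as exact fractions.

Adjust CN=87 to AMC I: 4.2·87/(10 − 0.058·87) → (1827/5) ÷ (2477/500) = 182700/2477 ≈ 73.759
Max retention: S = 1000/(182700/2477) − 10 = 6500/1827 in (≈ 3.558 in)
Initial abstraction Ia = S/5 = (6500/1827)/5 = 1300/1827 ≈ 0.712 in

S = 6500/1827 in ≈ 3.558 in; Ia = 1300/1827 in ≈ 0.712 in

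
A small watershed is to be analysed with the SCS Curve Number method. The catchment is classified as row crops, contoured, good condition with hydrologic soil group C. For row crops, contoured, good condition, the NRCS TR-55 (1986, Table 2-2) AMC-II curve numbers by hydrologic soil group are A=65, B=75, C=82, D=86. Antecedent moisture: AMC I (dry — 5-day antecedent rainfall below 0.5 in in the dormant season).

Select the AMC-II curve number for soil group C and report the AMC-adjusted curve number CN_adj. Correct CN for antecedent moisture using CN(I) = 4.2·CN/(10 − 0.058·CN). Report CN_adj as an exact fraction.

CN_adj = 28700/437 ≈ 65.675

NRCS table: row crops, contoured, good condition, soil group C → CN(II) = 82
Adjust CN=82 to AMC I: 4.2·82/(10 − 0.058·82) → (1722/5) ÷ (1311/250) = 28700/437 ≈ 65.675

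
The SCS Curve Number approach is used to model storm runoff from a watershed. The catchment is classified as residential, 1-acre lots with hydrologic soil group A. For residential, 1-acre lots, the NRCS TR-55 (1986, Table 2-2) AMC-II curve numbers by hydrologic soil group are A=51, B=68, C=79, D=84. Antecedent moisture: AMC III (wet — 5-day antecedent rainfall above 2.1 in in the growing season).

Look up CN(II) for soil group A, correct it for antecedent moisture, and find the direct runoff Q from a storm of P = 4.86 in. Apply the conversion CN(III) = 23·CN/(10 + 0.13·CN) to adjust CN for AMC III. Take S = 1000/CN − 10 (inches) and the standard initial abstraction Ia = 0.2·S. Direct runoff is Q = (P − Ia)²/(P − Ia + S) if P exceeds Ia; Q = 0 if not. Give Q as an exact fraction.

NRCS table: residential, 1-acre lots, soil group A → CN(II) = 51
CN(III) from CN(II)=51: (23·51)/(10 + 0.13·51) = 117300/1663 ≈ 70.535
Max retention: S = 1000/(117300/1663) − 10 = 4900/1173 in (≈ 4.177 in)
Ia = 0.2S: 0.2·4.177 = 0.835 in (exactly 980/1173)
P − Ia = 4.860 − 0.835 = 236039/58650 ≈ 4.025 in (> 0, runoff occurs)
Q = (236039/58650)²/((236039/58650) + 4900/1173) = (55714409521/3439822500)/(481039/58650) = 55714409521/28212937350 in ≈ 1.975 in

Q = 55714409521/28212937350 in ≈ 1.975 in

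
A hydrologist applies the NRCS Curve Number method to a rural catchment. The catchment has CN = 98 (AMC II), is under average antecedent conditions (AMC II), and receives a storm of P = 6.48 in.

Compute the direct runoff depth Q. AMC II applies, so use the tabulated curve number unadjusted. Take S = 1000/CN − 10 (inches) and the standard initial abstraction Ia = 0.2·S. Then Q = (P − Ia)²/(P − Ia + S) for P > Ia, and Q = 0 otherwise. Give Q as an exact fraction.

Q = 31110272/4984525 in ≈ 6.241 in

Average conditions: CN = 98 (no AMC adjustment).
Retention S: 1000/CN − 10 with CN=98.000 → S = 10/49 ≈ 0.204 in
Initial abstraction Ia = S/5 = (10/49)/5 = 2/49 ≈ 0.041 in
Excess rainfall: 6.480 − 0.041 = 6.439 in; P > Ia so Q > 0
Runoff Q = (P−Ia)²/(P−Ia+S) = (6.439)²/(6.439+0.204) = 31110272/4984525 ≈ 6.241 in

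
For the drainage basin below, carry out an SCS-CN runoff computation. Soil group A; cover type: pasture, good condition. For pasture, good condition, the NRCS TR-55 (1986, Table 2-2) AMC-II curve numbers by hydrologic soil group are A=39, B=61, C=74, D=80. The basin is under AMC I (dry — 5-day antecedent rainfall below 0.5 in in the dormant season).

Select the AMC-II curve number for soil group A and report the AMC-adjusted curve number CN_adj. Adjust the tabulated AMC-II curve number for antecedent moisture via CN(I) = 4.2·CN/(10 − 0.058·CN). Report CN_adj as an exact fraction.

CN_adj = 81900/3869 ≈ 21.168

NRCS table: pasture, good condition, soil group A → CN(II) = 39
CN(I) from CN(II)=39: (4.2·39)/(10 − 0.058·39) = 81900/3869 ≈ 21.168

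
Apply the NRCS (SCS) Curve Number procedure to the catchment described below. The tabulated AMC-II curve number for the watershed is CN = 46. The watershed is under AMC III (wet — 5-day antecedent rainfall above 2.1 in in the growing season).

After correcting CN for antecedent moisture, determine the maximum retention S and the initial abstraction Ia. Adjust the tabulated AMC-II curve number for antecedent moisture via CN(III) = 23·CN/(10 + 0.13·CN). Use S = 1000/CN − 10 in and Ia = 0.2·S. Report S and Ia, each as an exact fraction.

CN(III) from CN(II)=46: (23·46)/(10 + 0.13·46) = 52900/799 ≈ 66.208
Max retention: S = 1000/(52900/799) − 10 = 2700/529 in (≈ 5.104 in)
Ia = 0.2S: 0.2·5.104 = 1.021 in (exactly 540/529)

S = 2700/529 in ≈ 5.104 in; Ia = 540/529 in ≈ 1.021 in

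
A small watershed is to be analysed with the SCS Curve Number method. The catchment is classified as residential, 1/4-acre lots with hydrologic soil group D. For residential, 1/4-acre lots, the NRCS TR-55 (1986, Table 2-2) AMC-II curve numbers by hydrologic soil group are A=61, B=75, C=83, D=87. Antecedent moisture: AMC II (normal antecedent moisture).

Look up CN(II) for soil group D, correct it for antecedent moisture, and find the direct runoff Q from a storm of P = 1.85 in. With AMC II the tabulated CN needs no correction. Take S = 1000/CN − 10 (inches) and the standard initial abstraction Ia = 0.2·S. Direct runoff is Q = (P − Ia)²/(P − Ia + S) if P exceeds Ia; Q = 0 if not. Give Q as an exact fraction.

NRCS table: residential, 1/4-acre lots, soil group D → CN(II) = 87
CN(II) = 87; AMC II needs no correction.
S = 1000/87 − 10 = 130/87 in ≈ 1.494 in
Ia = 0.2S: 0.2·1.494 = 0.299 in (exactly 26/87)
P − Ia = 1.850 − 0.299 = 2699/1740 ≈ 1.551 in (> 0, runoff occurs)
Q = (2699/1740)²/((2699/1740) + 130/87) = (7284601/3027600)/(5299/1740) = 7284601/9220260 in ≈ 0.790 in

Q = 7284601/9220260 in ≈ 0.790 in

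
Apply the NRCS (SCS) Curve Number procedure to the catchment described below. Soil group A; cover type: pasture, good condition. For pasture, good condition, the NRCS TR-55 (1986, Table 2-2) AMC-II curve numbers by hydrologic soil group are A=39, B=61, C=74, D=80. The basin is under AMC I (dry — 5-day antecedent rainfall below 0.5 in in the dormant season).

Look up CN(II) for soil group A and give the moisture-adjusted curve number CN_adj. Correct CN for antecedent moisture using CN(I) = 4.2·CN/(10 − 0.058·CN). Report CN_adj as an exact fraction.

NRCS table: pasture, good condition, soil group A → CN(II) = 39
Adjust CN=39 to AMC I: 4.2·39/(10 − 0.058·39) → (819/5) ÷ (3869/500) = 81900/3869 ≈ 21.168

CN_adj = 81900/3869 ≈ 21.168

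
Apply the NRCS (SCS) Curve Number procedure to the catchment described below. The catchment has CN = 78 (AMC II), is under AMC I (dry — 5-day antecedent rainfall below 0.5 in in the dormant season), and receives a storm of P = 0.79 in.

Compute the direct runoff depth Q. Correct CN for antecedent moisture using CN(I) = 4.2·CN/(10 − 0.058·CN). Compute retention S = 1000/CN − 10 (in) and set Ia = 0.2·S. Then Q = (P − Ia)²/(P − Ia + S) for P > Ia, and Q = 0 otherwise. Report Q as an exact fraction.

CN(I) from CN(II)=78: (4.2·78)/(10 − 0.058·78) = 81900/1369 ≈ 59.825
S = 1000/(81900/1369) − 10 = 5500/819 in ≈ 6.716 in
Ia = 0.2S: 0.2·6.716 = 1.343 in (exactly 1100/819)
P = 0.790 ≤ Ia = 1.343 in: entire storm abstracted, Q = 0.

Q = 0 in ≈ 0.000 in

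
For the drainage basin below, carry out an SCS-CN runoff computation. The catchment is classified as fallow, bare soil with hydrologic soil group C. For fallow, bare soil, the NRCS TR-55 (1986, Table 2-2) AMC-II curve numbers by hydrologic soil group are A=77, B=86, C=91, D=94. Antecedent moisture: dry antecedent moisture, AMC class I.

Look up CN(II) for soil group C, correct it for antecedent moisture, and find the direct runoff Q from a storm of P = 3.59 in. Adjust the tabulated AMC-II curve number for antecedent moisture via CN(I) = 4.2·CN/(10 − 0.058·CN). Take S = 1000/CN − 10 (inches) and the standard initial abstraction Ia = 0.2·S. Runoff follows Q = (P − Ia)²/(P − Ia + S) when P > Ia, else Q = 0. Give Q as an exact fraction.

NRCS table: fallow, bare soil, soil group C → CN(II) = 91
Adjust CN=91 to AMC I: 4.2·91/(10 − 0.058·91) → (1911/5) ÷ (2361/500) = 63700/787 ≈ 80.940
Max retention: S = 1000/(63700/787) − 10 = 1500/637 in (≈ 2.355 in)
Ia = 0.2S: 0.2·2.355 = 0.471 in (exactly 300/637)
P − Ia = 3.590 − 0.471 = 198683/63700 ≈ 3.119 in (> 0, runoff occurs)
Q = (198683/63700)²/((198683/63700) + 1500/637) = (39474934489/4057690000)/(348683/63700) = 39474934489/22211107100 in ≈ 1.777 in

Q = 39474934489/22211107100 in ≈ 1.777 in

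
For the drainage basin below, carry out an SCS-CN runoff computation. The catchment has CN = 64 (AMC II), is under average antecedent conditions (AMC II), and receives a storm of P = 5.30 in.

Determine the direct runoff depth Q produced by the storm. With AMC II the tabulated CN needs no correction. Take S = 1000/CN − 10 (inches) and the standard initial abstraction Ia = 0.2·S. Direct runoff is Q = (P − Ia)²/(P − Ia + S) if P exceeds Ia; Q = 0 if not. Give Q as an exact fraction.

Q = 27889/15680 in ≈ 1.779 in

CN(II) = 64; AMC II needs no correction.
Max retention: S = 1000/64 − 10 = 45/8 in (≈ 5.625 in)
Initial abstraction Ia = S/5 = (45/8)/5 = 9/8 ≈ 1.125 in
P − Ia = 5.300 − 1.125 = 167/40 ≈ 4.175 in (> 0, runoff occurs)
Runoff Q = (P−Ia)²/(P−Ia+S) = (4.175)²/(4.175+5.625) = 27889/15680 ≈ 1.779 in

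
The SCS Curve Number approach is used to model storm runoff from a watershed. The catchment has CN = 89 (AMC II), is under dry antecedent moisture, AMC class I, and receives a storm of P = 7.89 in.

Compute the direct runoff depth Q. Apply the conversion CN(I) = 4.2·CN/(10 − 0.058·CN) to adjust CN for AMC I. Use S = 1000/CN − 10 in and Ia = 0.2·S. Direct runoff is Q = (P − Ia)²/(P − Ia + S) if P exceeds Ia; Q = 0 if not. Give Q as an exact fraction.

Dry (AMC I): CN(I) = 4.2·89/(10 − 0.058·89) = (1869/5)/(2419/500) = 186900/2419 ≈ 77.263
Retention S: 1000/CN − 10 with CN=77.263 → S = 5500/1869 ≈ 2.943 in
Initial abstraction Ia = S/5 = (5500/1869)/5 = 1100/1869 ≈ 0.589 in
Since P=7.890 > Ia=0.589: effective rainfall P−Ia = 1364641/186900 in
Q = (1364641/186900)²/((1364641/186900) + 5500/1869) = (1862245058881/34931610000)/(1914641/186900) = 1862245058881/357846402900 in ≈ 5.204 in

Q = 1862245058881/357846402900 in ≈ 5.204 in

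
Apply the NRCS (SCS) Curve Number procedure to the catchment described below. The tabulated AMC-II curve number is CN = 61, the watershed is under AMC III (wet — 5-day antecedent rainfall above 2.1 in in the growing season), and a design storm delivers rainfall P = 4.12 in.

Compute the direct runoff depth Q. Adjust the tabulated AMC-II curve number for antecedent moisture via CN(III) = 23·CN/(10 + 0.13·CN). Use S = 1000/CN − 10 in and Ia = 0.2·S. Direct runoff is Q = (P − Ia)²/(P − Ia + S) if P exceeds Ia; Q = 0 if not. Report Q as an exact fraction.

CN(III) from CN(II)=61: (23·61)/(10 + 0.13·61) = 140300/1793 ≈ 78.249
Retention S: 1000/CN − 10 with CN=78.249 → S = 3900/1403 ≈ 2.780 in
Ia = 0.2·(3900/1403) = 780/1403 in ≈ 0.556 in
Excess rainfall: 4.120 − 0.556 = 3.564 in; P > Ia so Q > 0
Q: (125009/35075)² ÷ (222509/35075) = 15627250081/7804503175 in (≈ 2.002 in)

Q = 15627250081/7804503175 in ≈ 2.002 in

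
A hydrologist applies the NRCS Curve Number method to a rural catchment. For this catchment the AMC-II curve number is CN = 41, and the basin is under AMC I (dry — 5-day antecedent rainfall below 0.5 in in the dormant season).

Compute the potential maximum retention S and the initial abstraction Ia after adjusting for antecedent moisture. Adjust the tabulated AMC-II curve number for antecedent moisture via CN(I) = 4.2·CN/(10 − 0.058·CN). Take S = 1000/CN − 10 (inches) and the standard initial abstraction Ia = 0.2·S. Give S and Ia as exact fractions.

CN(I) from CN(II)=41: (4.2·41)/(10 − 0.058·41) = 86100/3811 ≈ 22.592
Retention S: 1000/CN − 10 with CN=22.592 → S = 29500/861 ≈ 34.262 in
Initial abstraction Ia = S/5 = (29500/861)/5 = 5900/861 ≈ 6.852 in

S = 29500/861 in ≈ 34.262 in; Ia = 5900/861 in ≈ 6.852 in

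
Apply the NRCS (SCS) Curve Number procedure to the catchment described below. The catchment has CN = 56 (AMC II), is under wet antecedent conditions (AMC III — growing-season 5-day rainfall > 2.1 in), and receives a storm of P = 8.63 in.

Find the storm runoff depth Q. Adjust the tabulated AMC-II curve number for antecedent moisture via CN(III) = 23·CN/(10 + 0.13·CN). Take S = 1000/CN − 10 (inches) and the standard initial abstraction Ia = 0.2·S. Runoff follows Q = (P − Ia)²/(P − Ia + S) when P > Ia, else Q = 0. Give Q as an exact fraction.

Q = 16369411249/2945382300 in ≈ 5.558 in

Adjust CN=56 to AMC III: 23·56/(10 + 0.13·56) → 1288 ÷ (432/25) = 4025/54 ≈ 74.537
Max retention: S = 1000/(4025/54) − 10 = 550/161 in (≈ 3.416 in)
Initial abstraction Ia = S/5 = (550/161)/5 = 110/161 ≈ 0.683 in
Since P=8.630 > Ia=0.683: effective rainfall P−Ia = 127943/16100 in
Runoff Q = (P−Ia)²/(P−Ia+S) = (7.947)²/(7.947+3.416) = 16369411249/2945382300 ≈ 5.558 in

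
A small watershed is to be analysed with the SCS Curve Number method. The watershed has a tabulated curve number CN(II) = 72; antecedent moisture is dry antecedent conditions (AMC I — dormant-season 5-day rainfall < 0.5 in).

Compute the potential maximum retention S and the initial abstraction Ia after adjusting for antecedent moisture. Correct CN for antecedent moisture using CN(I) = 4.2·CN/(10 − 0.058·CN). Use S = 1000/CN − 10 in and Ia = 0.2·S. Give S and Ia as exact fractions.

S = 250/27 in ≈ 9.259 in; Ia = 50/27 in ≈ 1.852 in

Dry (AMC I): CN(I) = 4.2·72/(10 − 0.058·72) = (1512/5)/(728/125) = 675/13 ≈ 51.923
Retention S: 1000/CN − 10 with CN=51.923 → S = 250/27 ≈ 9.259 in
Initial abstraction Ia = S/5 = (250/27)/5 = 50/27 ≈ 1.852 in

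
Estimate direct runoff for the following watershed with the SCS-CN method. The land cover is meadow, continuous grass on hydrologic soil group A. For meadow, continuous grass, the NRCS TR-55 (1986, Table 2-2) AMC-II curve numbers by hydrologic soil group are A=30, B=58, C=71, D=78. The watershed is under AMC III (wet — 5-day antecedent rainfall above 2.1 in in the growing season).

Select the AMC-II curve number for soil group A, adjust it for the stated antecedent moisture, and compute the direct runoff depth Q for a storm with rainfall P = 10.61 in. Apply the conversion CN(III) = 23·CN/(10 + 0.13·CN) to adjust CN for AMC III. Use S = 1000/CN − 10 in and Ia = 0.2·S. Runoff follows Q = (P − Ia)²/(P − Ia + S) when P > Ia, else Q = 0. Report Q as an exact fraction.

NRCS table: meadow, continuous grass, soil group A → CN(II) = 30
Wet (AMC III): CN(III) = 23·30/(10 + 0.13·30) = 690/(139/10) = 6900/139 ≈ 49.640
S = 1000/(6900/139) − 10 = 700/69 in ≈ 10.145 in
Ia = 0.2·(700/69) = 140/69 in ≈ 2.029 in
Excess rainfall: 10.610 − 2.029 = 8.581 in; P > Ia so Q > 0
Runoff Q = (P−Ia)²/(P−Ia+S) = (8.581)²/(8.581+10.145) = 3505705681/891542100 ≈ 3.932 in

Q = 3505705681/891542100 in ≈ 3.932 in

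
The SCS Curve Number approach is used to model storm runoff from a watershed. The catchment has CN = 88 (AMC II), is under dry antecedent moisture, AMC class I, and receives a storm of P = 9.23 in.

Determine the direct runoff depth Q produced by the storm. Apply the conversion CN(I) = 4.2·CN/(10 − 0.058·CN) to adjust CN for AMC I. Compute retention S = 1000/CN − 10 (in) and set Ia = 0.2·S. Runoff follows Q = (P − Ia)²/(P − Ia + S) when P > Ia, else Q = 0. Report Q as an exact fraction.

Q = 4365377041/701246700 in ≈ 6.225 in

Dry (AMC I): CN(I) = 4.2·88/(10 − 0.058·88) = (1848/5)/(612/125) = 3850/51 ≈ 75.490
S = 1000/(3850/51) − 10 = 250/77 in ≈ 3.247 in
Ia = 0.2·(250/77) = 50/77 in ≈ 0.649 in
P − Ia = 9.230 − 0.649 = 66071/7700 ≈ 8.581 in (> 0, runoff occurs)
Q: (66071/7700)² ÷ (91071/7700) = 4365377041/701246700 in (≈ 6.225 in)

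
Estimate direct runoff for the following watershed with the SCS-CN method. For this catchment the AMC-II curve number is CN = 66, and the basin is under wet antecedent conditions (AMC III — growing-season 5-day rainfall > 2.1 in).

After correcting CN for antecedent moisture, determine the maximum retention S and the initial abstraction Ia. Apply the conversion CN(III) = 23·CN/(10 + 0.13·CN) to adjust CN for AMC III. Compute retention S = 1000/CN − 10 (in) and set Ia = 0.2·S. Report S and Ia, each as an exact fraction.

S = 1700/759 in ≈ 2.240 in; Ia = 340/759 in ≈ 0.448 in

CN(III) from CN(II)=66: (23·66)/(10 + 0.13·66) = 75900/929 ≈ 81.701
Retention S: 1000/CN − 10 with CN=81.701 → S = 1700/759 ≈ 2.240 in
Ia = 0.2S: 0.2·2.240 = 0.448 in (exactly 340/759)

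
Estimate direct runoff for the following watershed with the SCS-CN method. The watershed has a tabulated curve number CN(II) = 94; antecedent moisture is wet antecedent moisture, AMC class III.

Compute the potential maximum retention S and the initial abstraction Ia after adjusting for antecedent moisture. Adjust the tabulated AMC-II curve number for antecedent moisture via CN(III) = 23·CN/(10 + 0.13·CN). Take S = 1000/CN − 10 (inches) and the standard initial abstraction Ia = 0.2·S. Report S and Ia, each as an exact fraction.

S = 300/1081 in ≈ 0.278 in; Ia = 60/1081 in ≈ 0.056 in

CN(III) from CN(II)=94: (23·94)/(10 + 0.13·94) = 108100/1111 ≈ 97.300
Max retention: S = 1000/(108100/1111) − 10 = 300/1081 in (≈ 0.278 in)
Ia = 0.2S: 0.2·0.278 = 0.056 in (exactly 60/1081)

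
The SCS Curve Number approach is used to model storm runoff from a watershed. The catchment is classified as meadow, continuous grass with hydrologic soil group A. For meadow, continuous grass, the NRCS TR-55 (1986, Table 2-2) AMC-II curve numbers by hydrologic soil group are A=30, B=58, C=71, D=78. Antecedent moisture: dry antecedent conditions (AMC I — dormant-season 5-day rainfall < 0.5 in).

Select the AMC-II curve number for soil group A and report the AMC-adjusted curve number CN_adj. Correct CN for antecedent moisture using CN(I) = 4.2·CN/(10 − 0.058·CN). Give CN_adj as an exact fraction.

NRCS table: meadow, continuous grass, soil group A → CN(II) = 30
Adjust CN=30 to AMC I: 4.2·30/(10 − 0.058·30) → 126 ÷ (413/50) = 900/59 ≈ 15.254

CN_adj = 900/59 ≈ 15.254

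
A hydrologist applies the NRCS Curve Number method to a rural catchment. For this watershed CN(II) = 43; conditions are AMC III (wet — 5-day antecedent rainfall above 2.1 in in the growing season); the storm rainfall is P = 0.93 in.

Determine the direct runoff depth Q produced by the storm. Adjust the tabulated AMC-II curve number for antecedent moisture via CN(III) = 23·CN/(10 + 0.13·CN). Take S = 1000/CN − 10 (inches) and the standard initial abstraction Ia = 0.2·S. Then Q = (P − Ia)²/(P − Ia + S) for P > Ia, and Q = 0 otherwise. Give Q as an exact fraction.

Q = 0 in ≈ 0.000 in

Wet (AMC III): CN(III) = 23·43/(10 + 0.13·43) = 989/(1559/100) = 98900/1559 ≈ 63.438
Max retention: S = 1000/(98900/1559) − 10 = 5700/989 in (≈ 5.763 in)
Ia = 0.2·(5700/989) = 1140/989 in ≈ 1.153 in
P = 0.930 ≤ Ia = 1.153 in: entire storm abstracted, Q = 0.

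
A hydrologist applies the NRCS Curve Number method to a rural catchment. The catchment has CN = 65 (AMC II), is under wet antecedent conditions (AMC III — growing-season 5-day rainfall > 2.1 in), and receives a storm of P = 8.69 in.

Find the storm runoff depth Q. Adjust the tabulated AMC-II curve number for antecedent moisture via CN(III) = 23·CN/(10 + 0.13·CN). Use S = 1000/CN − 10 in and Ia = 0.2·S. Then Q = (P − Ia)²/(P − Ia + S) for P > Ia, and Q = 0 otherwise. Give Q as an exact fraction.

CN(III) from CN(II)=65: (23·65)/(10 + 0.13·65) = 29900/369 ≈ 81.030
S = 1000/(29900/369) − 10 = 700/299 in ≈ 2.341 in
Ia = 0.2·(700/299) = 140/299 in ≈ 0.468 in
Since P=8.690 > Ia=0.468: effective rainfall P−Ia = 245831/29900 in
Runoff Q = (P−Ia)²/(P−Ia+S) = (8.222)²/(8.222+2.341) = 60432880561/9443346900 ≈ 6.400 in

Q = 60432880561/9443346900 in ≈ 6.400 in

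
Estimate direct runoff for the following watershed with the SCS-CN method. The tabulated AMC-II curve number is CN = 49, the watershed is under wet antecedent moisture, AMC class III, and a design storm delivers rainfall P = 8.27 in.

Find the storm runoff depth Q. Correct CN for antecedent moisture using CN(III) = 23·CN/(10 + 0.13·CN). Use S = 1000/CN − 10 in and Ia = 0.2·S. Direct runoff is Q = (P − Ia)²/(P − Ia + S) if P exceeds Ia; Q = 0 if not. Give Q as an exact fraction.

Q = 688948140841/151021268300 in ≈ 4.562 in

CN(III) from CN(II)=49: (23·49)/(10 + 0.13·49) = 112700/1637 ≈ 68.845
Max retention: S = 1000/(112700/1637) − 10 = 5100/1127 in (≈ 4.525 in)
Initial abstraction Ia = S/5 = (5100/1127)/5 = 1020/1127 ≈ 0.905 in
Since P=8.270 > Ia=0.905: effective rainfall P−Ia = 830029/112700 in
Q = (830029/112700)²/((830029/112700) + 5100/1127) = (688948140841/12701290000)/(1340029/112700) = 688948140841/151021268300 in ≈ 4.562 in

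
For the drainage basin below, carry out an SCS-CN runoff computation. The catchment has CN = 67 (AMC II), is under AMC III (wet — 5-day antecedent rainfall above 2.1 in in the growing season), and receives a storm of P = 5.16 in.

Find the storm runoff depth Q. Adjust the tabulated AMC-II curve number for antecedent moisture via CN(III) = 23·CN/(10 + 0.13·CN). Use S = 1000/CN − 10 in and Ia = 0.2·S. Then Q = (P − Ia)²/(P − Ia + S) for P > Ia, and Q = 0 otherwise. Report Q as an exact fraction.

Wet (AMC III): CN(III) = 23·67/(10 + 0.13·67) = 1541/(1871/100) = 154100/1871 ≈ 82.362
Retention S: 1000/CN − 10 with CN=82.362 → S = 3300/1541 ≈ 2.141 in
Ia = 0.2S: 0.2·2.141 = 0.428 in (exactly 660/1541)
Excess rainfall: 5.160 − 0.428 = 4.732 in; P > Ia so Q > 0
Q = (182289/38525)²/((182289/38525) + 3300/1541) = (33229279521/1484175625)/(264789/38525) = 3692142169/1133444025 in ≈ 3.257 in

Q = 3692142169/1133444025 in ≈ 3.257 in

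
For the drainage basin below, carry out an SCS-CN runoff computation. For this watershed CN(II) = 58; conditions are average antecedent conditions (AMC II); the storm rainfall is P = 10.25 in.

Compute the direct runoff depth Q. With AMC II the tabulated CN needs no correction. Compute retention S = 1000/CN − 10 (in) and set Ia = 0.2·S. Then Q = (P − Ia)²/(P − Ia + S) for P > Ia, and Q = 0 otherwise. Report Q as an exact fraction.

CN(II) = 58; AMC II needs no correction.
S = 1000/58 − 10 = 210/29 in ≈ 7.241 in
Initial abstraction Ia = S/5 = (210/29)/5 = 42/29 ≈ 1.448 in
P − Ia = 10.250 − 1.448 = 1021/116 ≈ 8.802 in (> 0, runoff occurs)
Runoff Q = (P−Ia)²/(P−Ia+S) = (8.802)²/(8.802+7.241) = 1042441/215876 ≈ 4.829 in

Q = 1042441/215876 in ≈ 4.829 in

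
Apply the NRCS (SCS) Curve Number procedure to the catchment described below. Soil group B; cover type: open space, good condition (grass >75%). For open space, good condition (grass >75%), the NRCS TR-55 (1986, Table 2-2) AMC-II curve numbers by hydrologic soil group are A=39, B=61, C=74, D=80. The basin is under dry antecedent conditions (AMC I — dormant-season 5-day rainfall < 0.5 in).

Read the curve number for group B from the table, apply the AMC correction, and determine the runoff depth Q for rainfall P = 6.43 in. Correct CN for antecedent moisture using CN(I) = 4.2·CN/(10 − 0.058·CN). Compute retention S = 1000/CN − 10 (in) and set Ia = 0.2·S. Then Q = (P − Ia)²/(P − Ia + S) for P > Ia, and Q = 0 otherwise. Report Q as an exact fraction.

Q = 20897882721/33927754700 in ≈ 0.616 in

NRCS table: open space, good condition (grass >75%), soil group B → CN(II) = 61
CN(I) from CN(II)=61: (4.2·61)/(10 − 0.058·61) = 42700/1077 ≈ 39.647
Retention S: 1000/CN − 10 with CN=39.647 → S = 6500/427 ≈ 15.222 in
Initial abstraction Ia = S/5 = (6500/427)/5 = 1300/427 ≈ 3.044 in
Excess rainfall: 6.430 − 3.044 = 3.386 in; P > Ia so Q > 0
Q: (144561/42700)² ÷ (794561/42700) = 20897882721/33927754700 in (≈ 0.616 in)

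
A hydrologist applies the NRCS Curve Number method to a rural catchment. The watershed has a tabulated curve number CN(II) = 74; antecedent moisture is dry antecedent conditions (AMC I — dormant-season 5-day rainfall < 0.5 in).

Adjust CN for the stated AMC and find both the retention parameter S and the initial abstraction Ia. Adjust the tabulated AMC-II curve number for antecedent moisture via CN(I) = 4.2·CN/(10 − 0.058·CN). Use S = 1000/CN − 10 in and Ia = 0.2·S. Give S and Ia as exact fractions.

S = 6500/777 in ≈ 8.366 in; Ia = 1300/777 in ≈ 1.673 in

Dry (AMC I): CN(I) = 4.2·74/(10 − 0.058·74) = (1554/5)/(1427/250) = 77700/1427 ≈ 54.450
S = 1000/(77700/1427) − 10 = 6500/777 in ≈ 8.366 in
Ia = 0.2·(6500/777) = 1300/777 in ≈ 1.673 in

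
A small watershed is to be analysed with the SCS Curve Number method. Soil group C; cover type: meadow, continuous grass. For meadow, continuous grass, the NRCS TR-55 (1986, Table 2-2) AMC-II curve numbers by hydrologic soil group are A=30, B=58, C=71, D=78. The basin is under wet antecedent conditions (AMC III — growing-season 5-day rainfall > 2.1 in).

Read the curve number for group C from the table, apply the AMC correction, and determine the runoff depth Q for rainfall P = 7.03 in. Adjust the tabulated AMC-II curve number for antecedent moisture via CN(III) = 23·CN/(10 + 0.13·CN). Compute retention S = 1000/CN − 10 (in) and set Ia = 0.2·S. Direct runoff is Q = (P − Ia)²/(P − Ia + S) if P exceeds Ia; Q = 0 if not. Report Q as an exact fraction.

NRCS table: meadow, continuous grass, soil group C → CN(II) = 71
Adjust CN=71 to AMC III: 23·71/(10 + 0.13·71) → 1633 ÷ (1923/100) = 163300/1923 ≈ 84.919
Retention S: 1000/CN − 10 with CN=84.919 → S = 2900/1633 ≈ 1.776 in
Initial abstraction Ia = S/5 = (2900/1633)/5 = 580/1633 ≈ 0.355 in
Since P=7.030 > Ia=0.355: effective rainfall P−Ia = 1089999/163300 in
Runoff Q = (P−Ia)²/(P−Ia+S) = (6.675)²/(6.675+1.776) = 1188097820001/225353836700 ≈ 5.272 in

Q = 1188097820001/225353836700 in ≈ 5.272 in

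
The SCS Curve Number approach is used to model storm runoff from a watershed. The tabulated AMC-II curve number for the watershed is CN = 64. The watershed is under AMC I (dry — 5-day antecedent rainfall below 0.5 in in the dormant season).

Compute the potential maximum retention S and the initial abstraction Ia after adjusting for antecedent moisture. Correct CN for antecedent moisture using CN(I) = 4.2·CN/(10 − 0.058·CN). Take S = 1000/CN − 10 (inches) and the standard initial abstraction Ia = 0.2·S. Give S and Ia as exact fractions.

CN(I) from CN(II)=64: (4.2·64)/(10 − 0.058·64) = 5600/131 ≈ 42.748
Retention S: 1000/CN − 10 with CN=42.748 → S = 375/28 ≈ 13.393 in
Ia = 0.2·(375/28) = 75/28 in ≈ 2.679 in

S = 375/28 in ≈ 13.393 in; Ia = 75/28 in ≈ 2.679 in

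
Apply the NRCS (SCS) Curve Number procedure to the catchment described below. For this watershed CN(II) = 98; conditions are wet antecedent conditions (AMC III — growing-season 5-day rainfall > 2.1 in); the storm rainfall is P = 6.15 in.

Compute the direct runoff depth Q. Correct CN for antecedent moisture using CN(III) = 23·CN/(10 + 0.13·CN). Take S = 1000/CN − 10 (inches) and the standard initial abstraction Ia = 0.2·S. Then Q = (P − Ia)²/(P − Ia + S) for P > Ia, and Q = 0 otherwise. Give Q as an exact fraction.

Wet (AMC III): CN(III) = 23·98/(10 + 0.13·98) = 2254/(1137/50) = 112700/1137 ≈ 99.120
Max retention: S = 1000/(112700/1137) − 10 = 100/1127 in (≈ 0.089 in)
Initial abstraction Ia = S/5 = (100/1127)/5 = 20/1127 ≈ 0.018 in
Excess rainfall: 6.150 − 0.018 = 6.132 in; P > Ia so Q > 0
Runoff Q = (P−Ia)²/(P−Ia+S) = (6.132)²/(6.132+0.089) = 19105044841/3160581340 ≈ 6.045 in

Q = 19105044841/3160581340 in ≈ 6.045 in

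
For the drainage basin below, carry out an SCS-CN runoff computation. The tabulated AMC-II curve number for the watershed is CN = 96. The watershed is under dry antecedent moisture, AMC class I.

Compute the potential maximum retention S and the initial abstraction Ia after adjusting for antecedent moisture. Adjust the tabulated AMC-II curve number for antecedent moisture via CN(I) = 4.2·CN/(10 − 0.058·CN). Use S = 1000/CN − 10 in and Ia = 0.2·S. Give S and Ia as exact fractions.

Adjust CN=96 to AMC I: 4.2·96/(10 − 0.058·96) → (2016/5) ÷ (554/125) = 25200/277 ≈ 90.975
Retention S: 1000/CN − 10 with CN=90.975 → S = 125/126 ≈ 0.992 in
Ia = 0.2·(125/126) = 25/126 in ≈ 0.198 in

S = 125/126 in ≈ 0.992 in; Ia = 25/126 in ≈ 0.198 in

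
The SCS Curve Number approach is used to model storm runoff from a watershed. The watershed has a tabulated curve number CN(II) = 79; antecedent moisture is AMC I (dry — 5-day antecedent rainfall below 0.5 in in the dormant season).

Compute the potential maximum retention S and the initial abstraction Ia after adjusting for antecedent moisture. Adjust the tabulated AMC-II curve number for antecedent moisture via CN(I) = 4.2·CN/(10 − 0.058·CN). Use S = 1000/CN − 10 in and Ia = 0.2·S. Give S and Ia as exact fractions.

Dry (AMC I): CN(I) = 4.2·79/(10 − 0.058·79) = (1659/5)/(2709/500) = 7900/129 ≈ 61.240
Retention S: 1000/CN − 10 with CN=61.240 → S = 500/79 ≈ 6.329 in
Ia = 0.2S: 0.2·6.329 = 1.266 in (exactly 100/79)

S = 500/79 in ≈ 6.329 in; Ia = 100/79 in ≈ 1.266 in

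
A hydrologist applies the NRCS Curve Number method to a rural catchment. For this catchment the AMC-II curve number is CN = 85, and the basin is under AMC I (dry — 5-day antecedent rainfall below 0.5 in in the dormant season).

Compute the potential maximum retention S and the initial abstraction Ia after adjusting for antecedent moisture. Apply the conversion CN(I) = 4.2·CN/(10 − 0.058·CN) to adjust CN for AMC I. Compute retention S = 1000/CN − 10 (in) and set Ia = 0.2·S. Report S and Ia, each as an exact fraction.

S = 500/119 in ≈ 4.202 in; Ia = 100/119 in ≈ 0.840 in

Adjust CN=85 to AMC I: 4.2·85/(10 − 0.058·85) → 357 ÷ (507/100) = 11900/169 ≈ 70.414
S = 1000/(11900/169) − 10 = 500/119 in ≈ 4.202 in
Initial abstraction Ia = S/5 = (500/119)/5 = 100/119 ≈ 0.840 in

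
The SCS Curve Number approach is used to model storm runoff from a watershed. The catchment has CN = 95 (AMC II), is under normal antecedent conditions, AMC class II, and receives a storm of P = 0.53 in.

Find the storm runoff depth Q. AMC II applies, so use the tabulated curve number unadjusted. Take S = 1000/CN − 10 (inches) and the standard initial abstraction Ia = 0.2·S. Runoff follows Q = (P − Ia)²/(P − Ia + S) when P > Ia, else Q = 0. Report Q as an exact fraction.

CN(II) = 95; AMC II needs no correction.
Max retention: S = 1000/95 − 10 = 10/19 in (≈ 0.526 in)
Ia = 0.2S: 0.2·0.526 = 0.105 in (exactly 2/19)
Excess rainfall: 0.530 − 0.105 = 0.425 in; P > Ia so Q > 0
Runoff Q = (P−Ia)²/(P−Ia+S) = (0.425)²/(0.425+0.526) = 651249/3433300 ≈ 0.190 in

Q = 651249/3433300 in ≈ 0.190 in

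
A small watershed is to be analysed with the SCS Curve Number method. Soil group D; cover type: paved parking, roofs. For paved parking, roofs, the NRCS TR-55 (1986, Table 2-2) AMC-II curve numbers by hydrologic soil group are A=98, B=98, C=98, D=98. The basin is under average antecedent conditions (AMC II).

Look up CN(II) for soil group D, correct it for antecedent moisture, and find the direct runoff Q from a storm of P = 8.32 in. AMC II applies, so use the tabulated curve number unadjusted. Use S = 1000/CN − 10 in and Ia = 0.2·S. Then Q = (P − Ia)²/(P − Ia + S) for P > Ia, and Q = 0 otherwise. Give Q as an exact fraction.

Q = 25715041/3182550 in ≈ 8.080 in

NRCS table: paved parking, roofs, soil group D → CN(II) = 98
AMC II — tabulated CN = 98 applies directly.
S = 1000/98 − 10 = 10/49 in ≈ 0.204 in
Ia = 0.2S: 0.2·0.204 = 0.041 in (exactly 2/49)
P − Ia = 8.320 − 0.041 = 10142/1225 ≈ 8.279 in (> 0, runoff occurs)
Runoff Q = (P−Ia)²/(P−Ia+S) = (8.279)²/(8.279+0.204) = 25715041/3182550 ≈ 8.080 in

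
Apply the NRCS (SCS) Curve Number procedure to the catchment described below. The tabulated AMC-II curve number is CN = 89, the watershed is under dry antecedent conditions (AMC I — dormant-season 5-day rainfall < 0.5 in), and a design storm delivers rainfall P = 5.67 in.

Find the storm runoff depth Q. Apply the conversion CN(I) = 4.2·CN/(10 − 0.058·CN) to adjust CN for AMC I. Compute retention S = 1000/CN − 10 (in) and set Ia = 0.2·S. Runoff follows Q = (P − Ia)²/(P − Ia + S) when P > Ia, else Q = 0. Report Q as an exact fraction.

Q = 901973776729/280298228700 in ≈ 3.218 in

Dry (AMC I): CN(I) = 4.2·89/(10 − 0.058·89) = (1869/5)/(2419/500) = 186900/2419 ≈ 77.263
Retention S: 1000/CN − 10 with CN=77.263 → S = 5500/1869 ≈ 2.943 in
Initial abstraction Ia = S/5 = (5500/1869)/5 = 1100/1869 ≈ 0.589 in
Since P=5.670 > Ia=0.589: effective rainfall P−Ia = 949723/186900 in
Q = (949723/186900)²/((949723/186900) + 5500/1869) = (901973776729/34931610000)/(1499723/186900) = 901973776729/280298228700 in ≈ 3.218 in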